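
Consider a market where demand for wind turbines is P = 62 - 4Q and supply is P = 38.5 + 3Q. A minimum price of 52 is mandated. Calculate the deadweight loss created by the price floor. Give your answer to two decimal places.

2.57

Free-market equilibrium: 62 - 4Q = 38.5 + 3Q gives Q* = 3.3571, P* = 48.5714.
At P = 52, buyers demand (62 - 52)/4 = 2.5 while sellers would supply more, so the quantity traded is 2.5 at price 52.
At Q = 2.5 the demand price is 52 and the supply price is 46. Deadweight loss is the triangle between the curves from 2.5 to 3.3571: (1/2)(52 - 46)(3.3571 - 2.5) = 2.5714.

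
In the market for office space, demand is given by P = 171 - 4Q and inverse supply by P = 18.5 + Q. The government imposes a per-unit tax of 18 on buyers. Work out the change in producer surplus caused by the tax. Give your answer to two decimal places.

-103.32

Without the tax, 171 - 4Q = 18.5 + Q so Q* = 30.5 and P* = 49.
With the tax, buyers' net willingness to pay falls by 18: (171 - 18) - 4Q = 18.5 + Q, so Q_t = 26.9. Buyers pay P_b = 63.4; sellers receive P_s = P_b - 18 = 45.4.
PS falls from (1/2)(30.5)(30.5) = 465.125 to (1/2)(26.9)(26.9) = 361.805, a change of -103.32.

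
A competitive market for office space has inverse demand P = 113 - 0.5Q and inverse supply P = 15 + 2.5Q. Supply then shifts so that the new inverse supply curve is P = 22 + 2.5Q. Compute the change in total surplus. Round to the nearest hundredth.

Initial equilibrium: Q_0 = 32.6667, P_0 = 96.6667; CS_0 = (1/2)(32.6667)(16.3333) = 266.7778, PS_0 = (1/2)(32.6667)(81.6667) = 1333.8889.
New equilibrium: 113 - 0.5Q = 22 + 2.5Q gives Q_1 = 30.3333, P_1 = 97.8333; CS_1 = 230.0278, PS_1 = 1150.1389.
Change in total surplus = (230.0278 + 1150.1389) - (266.7778 + 1333.8889) = -220.5.

-220.50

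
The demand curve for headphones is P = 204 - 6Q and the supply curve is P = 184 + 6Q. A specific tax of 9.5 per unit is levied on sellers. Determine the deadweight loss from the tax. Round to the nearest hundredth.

3.76

Without the tax, 204 - 6Q = 184 + 6Q so Q* = 1.6667 and P* = 194.
With the tax, sellers need 9.5 more per unit: 204 - 6Q = 184 + 6Q + 9.5, so Q_t = 0.875. Buyers pay P_b = 198.75; sellers receive P_s = P_b - 9.5 = 189.25.
The welfare triangle lost has base Q* - Q_t = 0.7917 and height t = 9.5, so DWL = (1/2)(0.7917)(9.5) = 3.7604.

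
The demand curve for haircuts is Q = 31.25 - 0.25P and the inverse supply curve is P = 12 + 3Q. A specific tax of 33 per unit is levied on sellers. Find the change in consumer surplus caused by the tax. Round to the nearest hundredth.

Rewriting demand in inverse form: P = 125 - 4Q.
Pre-tax equilibrium: 125 - 4Q = 12 + 3Q gives Q* = 16.1429, P* = 60.4286.
A tax on sellers shifts supply up by 33: 125 - 4Q = 12 + 3Q + 33, so Q_t = 11.4286. Buyers pay P_b = 79.2857; sellers receive P_s = P_b - 33 = 46.2857.
CS falls from (1/2)(16.1429)(64.5714) = 521.1837 to (1/2)(11.4286)(45.7143) = 261.2245, a change of -259.9592.

-259.96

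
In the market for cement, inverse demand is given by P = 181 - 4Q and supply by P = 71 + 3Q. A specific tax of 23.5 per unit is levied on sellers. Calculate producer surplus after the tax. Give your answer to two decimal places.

229.05

Pre-tax equilibrium: 181 - 4Q = 71 + 3Q gives Q* = 15.7143, P* = 118.1429.
A tax on sellers shifts supply up by 23.5: 181 - 4Q = 71 + 3Q + 23.5, so Q_t = 12.3571. Buyers pay P_b = 131.5714; sellers receive P_s = P_b - 23.5 = 108.0714.
Producer surplus is the triangle above supply below P_s: (1/2)(12.3571)(108.0714 - 71) = 229.0485.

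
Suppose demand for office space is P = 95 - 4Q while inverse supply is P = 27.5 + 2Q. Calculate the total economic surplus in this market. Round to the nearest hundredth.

379.69

Equilibrium: 95 - 4Q = 27.5 + 2Q, so Q* = 11.25 and P* = 50.
Total surplus is the full triangle between the curves from 0 to Q*: (1/2)(11.25)(95 - 27.5) = 379.6875.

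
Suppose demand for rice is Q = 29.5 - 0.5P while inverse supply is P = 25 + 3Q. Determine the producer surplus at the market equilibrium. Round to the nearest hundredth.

69.36

Rewriting demand in inverse form: P = 59 - 2Q.
Set 59 - 2Q = 25 + 3Q, which gives 34 = 5Q, so Q* = 6.8 and P* = 59 - 2(6.8) = 45.4.
The supply curve's price intercept is 25, so PS = (1/2)(Q*)(P* - 25) = (1/2)(6.8)(20.4) = 69.36.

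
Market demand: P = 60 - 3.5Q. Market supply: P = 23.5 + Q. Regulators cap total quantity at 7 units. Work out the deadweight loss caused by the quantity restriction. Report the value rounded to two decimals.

2.78

Unrestricted equilibrium: Q* = (60 - 23.5)/(3.5 + 1) = 8.1111.
At Q = 7 the demand price is 60 - 3.5(7) = 35.5 and the supply price is 23.5 + (7) = 30.5.
DWL = (1/2)(gap between curves at 7) x (Q* - 7) = (1/2)(5)(1.1111) = 2.7778.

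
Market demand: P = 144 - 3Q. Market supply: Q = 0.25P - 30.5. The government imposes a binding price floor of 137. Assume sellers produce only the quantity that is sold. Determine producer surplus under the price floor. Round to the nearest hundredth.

Rewriting supply in inverse form: P = 122 + 4Q.
Free-market equilibrium: 144 - 3Q = 122 + 4Q gives Q* = 3.1429, P* = 134.5714.
At P = 137, buyers demand (144 - 137)/3 = 2.3333 while sellers would supply more, so the quantity traded is 2.3333 at price 137.
The supply price at Q = 2.3333 is 131.3333. PS is the trapezoid between 137 and supply over [0, 2.3333]: (1/2)[(137 - 122) + (137 - 131.3333)](2.3333) = 24.1111.

24.11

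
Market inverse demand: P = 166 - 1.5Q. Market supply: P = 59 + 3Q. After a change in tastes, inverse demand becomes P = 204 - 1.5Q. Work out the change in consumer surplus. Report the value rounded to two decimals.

354.67

Initial equilibrium: Q_0 = 23.7778, P_0 = 130.3333; CS_0 = (1/2)(23.7778)(35.6667) = 424.037, PS_0 = (1/2)(23.7778)(71.3333) = 848.0741.
New equilibrium: 204 - 1.5Q = 59 + 3Q gives Q_1 = 32.2222, P_1 = 155.6667; CS_1 = 778.7037, PS_1 = 1557.4074.
Change in consumer surplus = 778.7037 - 424.037 = 354.6667.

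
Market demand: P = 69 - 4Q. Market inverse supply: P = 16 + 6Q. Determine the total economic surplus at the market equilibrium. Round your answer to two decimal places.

140.45

Equilibrium: 69 - 4Q = 16 + 6Q, so Q* = 5.3 and P* = 47.8.
Total surplus is the full triangle between the curves from 0 to Q*: (1/2)(5.3)(69 - 16) = 140.45.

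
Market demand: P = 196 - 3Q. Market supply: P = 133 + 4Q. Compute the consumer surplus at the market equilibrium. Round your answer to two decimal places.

121.50

Equilibrium: 196 - 3Q = 133 + 4Q, so Q* = 9 and P* = 169.
CS is the area between the demand curve and P* from 0 to Q*: (1/2)(9)(27) = 121.5.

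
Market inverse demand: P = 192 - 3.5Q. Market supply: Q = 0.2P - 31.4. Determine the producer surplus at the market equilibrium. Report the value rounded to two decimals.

Rewriting supply in inverse form: P = 157 + 5Q.
Set 192 - 3.5Q = 157 + 5Q, which gives 35 = 8.5Q, so Q* = 4.1176 and P* = 192 - 3.5(4.1176) = 177.5882.
Producer surplus is the triangle above supply below P*: (1/2)(4.1176)(177.5882 - 157) = (1/2)(4.1176)(20.5882) = 42.3875.

42.39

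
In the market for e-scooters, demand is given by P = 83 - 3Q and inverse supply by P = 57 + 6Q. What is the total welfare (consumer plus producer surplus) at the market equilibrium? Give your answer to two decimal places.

Equilibrium: 83 - 3Q = 57 + 6Q, so Q* = 2.8889 and P* = 74.3333.
Total surplus is the full triangle between the curves from 0 to Q*: (1/2)(2.8889)(83 - 57) = 37.5556.

37.56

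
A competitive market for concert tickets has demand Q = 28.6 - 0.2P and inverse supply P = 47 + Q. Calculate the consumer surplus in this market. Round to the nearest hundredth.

640.00

Rewriting demand in inverse form: P = 143 - 5Q.
Set 143 - 5Q = 47 + Q, which gives 96 = 6Q, so Q* = 16 and P* = 143 - 5(16) = 63.
The demand choke price is 143, so CS = (1/2)(Q*)(143 - P*) = (1/2)(16)(80) = 640.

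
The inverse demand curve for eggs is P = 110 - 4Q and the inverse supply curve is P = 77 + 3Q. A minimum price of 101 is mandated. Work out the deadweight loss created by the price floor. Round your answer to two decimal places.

Free-market equilibrium: 110 - 4Q = 77 + 3Q gives Q* = 4.7143, P* = 91.1429.
At the floor price 101, quantity demanded is (110 - 101)/4 = 2.25; demand is the short side, so Q = 2.25 trades at P = 101.
The lost-trades triangle has base Q* - 2.25 = 2.4643 and height equal to the gap between the curves at Q = 2.25, which is 101 - 83.75 = 17.25. DWL = (1/2)(2.4643)(17.25) = 21.2545.

21.25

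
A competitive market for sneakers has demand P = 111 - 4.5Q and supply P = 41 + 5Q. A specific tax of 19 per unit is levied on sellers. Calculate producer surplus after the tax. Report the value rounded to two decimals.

72.05

Pre-tax equilibrium: 111 - 4.5Q = 41 + 5Q gives Q* = 7.3684, P* = 77.8421.
A tax on sellers shifts supply up by 19: 111 - 4.5Q = 41 + 5Q + 19, so Q_t = 5.3684. Buyers pay P_b = 86.8421; sellers receive P_s = P_b - 19 = 67.8421.
Producer surplus is the triangle above supply below P_s: (1/2)(5.3684)(67.8421 - 41) = 72.0499.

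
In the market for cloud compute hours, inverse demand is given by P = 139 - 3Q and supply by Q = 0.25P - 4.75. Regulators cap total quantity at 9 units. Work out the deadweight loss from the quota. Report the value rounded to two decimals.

232.07

Rewriting supply in inverse form: P = 19 + 4Q.
Unrestricted equilibrium: Q* = (139 - 19)/(3 + 4) = 17.1429.
At Q = 9 the demand price is 139 - 3(9) = 112 and the supply price is 19 + 4(9) = 55.
DWL = (1/2)(gap between curves at 9) x (Q* - 9) = (1/2)(57)(8.1429) = 232.0714.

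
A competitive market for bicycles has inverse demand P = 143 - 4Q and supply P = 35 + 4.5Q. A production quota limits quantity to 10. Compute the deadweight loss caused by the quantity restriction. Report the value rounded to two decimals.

31.12

Without the quota, 143 - 4Q = 35 + 4.5Q gives Q* = 12.7059.
At Q = 10 the demand price is 143 - 4(10) = 103 and the supply price is 35 + 4.5(10) = 80.
DWL = (1/2)(gap between curves at 10) x (Q* - 10) = (1/2)(23)(2.7059) = 31.1176.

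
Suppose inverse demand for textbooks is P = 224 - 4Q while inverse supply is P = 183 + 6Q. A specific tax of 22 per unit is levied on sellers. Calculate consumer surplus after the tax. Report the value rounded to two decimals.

Without the tax, 224 - 4Q = 183 + 6Q so Q* = 4.1 and P* = 207.6.
With the tax, sellers need 22 more per unit: 224 - 4Q = 183 + 6Q + 22, so Q_t = 1.9. Buyers pay P_b = 216.4; sellers receive P_s = P_b - 22 = 194.4.
Consumer surplus is the triangle under demand above P_b: (1/2)(1.9)(224 - 216.4) = 7.22.

7.22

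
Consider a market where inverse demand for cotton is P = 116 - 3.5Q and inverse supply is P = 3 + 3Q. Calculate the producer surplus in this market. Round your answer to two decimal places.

453.34

Equilibrium: 116 - 3.5Q = 3 + 3Q, so Q* = 17.3846 and P* = 55.1538.
PS is the area between P* and the supply curve from 0 to Q*: (1/2)(17.3846)(52.1538) = 453.3373.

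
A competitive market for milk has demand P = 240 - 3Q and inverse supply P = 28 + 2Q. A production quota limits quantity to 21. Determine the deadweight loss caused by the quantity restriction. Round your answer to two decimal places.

Without the quota, 240 - 3Q = 28 + 2Q gives Q* = 42.4.
At Q = 21 the demand price is 240 - 3(21) = 177 and the supply price is 28 + 2(21) = 70.
DWL = (1/2)(gap between curves at 21) x (Q* - 21) = (1/2)(107)(21.4) = 1144.9.

1144.90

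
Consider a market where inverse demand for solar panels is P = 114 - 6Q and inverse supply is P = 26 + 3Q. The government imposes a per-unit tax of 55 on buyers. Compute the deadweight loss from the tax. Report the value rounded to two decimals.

168.06

Pre-tax equilibrium: 114 - 6Q = 26 + 3Q gives Q* = 9.7778, P* = 55.3333.
With the tax, buyers' net willingness to pay falls by 55: (114 - 55) - 6Q = 26 + 3Q, so Q_t = 3.6667. Buyers pay P_b = 92; sellers receive P_s = P_b - 55 = 37.
The welfare triangle lost has base Q* - Q_t = 6.1111 and height t = 55, so DWL = (1/2)(6.1111)(55) = 168.0556.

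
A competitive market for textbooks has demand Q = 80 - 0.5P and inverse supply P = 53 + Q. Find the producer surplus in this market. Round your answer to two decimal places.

Rewriting demand in inverse form: P = 160 - 2Q.
Setting demand equal to supply, 107 = 3Q, so Q* = 35.6667 and P* = 88.6667.
Producer surplus is the triangle above supply below P*: (1/2)(35.6667)(88.6667 - 53) = (1/2)(35.6667)(35.6667) = 636.0556.

636.06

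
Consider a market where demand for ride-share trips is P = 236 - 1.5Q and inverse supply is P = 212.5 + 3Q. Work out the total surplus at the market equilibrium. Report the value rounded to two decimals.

61.36

Set 236 - 1.5Q = 212.5 + 3Q, which gives 23.5 = 4.5Q, so Q* = 5.2222 and P* = 236 - 1.5(5.2222) = 228.1667.
CS = (1/2)(5.2222)(7.8333) = 20.4537 and PS = (1/2)(5.2222)(15.6667) = 40.9074, so total surplus = 61.3611.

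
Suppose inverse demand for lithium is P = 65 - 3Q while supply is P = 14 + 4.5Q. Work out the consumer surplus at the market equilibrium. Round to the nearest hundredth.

Equilibrium: 65 - 3Q = 14 + 4.5Q, so Q* = 6.8 and P* = 44.6.
CS is the area between the demand curve and P* from 0 to Q*: (1/2)(6.8)(20.4) = 69.36.

69.36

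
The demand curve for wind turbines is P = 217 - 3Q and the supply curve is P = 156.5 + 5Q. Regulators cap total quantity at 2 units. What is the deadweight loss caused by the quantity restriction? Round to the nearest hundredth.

Unrestricted equilibrium: Q* = (217 - 156.5)/(3 + 5) = 7.5625.
At Q = 2 the demand price is 217 - 3(2) = 211 and the supply price is 156.5 + 5(2) = 166.5.
Deadweight loss is the triangle between the curves from 2 to 7.5625: (1/2)(211 - 166.5)(7.5625 - 2) = 123.7656.

123.77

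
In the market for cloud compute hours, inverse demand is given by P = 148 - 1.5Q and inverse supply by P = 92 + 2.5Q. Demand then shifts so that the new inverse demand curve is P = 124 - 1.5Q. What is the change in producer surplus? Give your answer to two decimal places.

Initial equilibrium: Q_0 = 14, P_0 = 127; CS_0 = (1/2)(14)(21) = 147, PS_0 = (1/2)(14)(35) = 245.
New equilibrium: 124 - 1.5Q = 92 + 2.5Q gives Q_1 = 8, P_1 = 112; CS_1 = 48, PS_1 = 80.
Change in producer surplus = 80 - 245 = -165.

-165.00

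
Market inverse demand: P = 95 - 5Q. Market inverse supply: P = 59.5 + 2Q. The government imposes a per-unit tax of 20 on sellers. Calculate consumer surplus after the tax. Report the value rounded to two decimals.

Pre-tax equilibrium: 95 - 5Q = 59.5 + 2Q gives Q* = 5.0714, P* = 69.6429.
A tax on sellers shifts supply up by 20: 95 - 5Q = 59.5 + 2Q + 20, so Q_t = 2.2143. Buyers pay P_b = 83.9286; sellers receive P_s = P_b - 20 = 63.9286.
CS = (1/2)(Q_t)(95 - P_b) = (1/2)(2.2143)(11.0714) = 12.2577.

12.26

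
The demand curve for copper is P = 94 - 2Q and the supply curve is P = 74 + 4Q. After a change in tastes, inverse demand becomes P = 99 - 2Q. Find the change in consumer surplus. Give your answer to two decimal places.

6.25

Initial equilibrium: Q_0 = 3.3333, P_0 = 87.3333; CS_0 = (1/2)(3.3333)(6.6667) = 11.1111, PS_0 = (1/2)(3.3333)(13.3333) = 22.2222.
New equilibrium: 99 - 2Q = 74 + 4Q gives Q_1 = 4.1667, P_1 = 90.6667; CS_1 = 17.3611, PS_1 = 34.7222.
Change in consumer surplus = 17.3611 - 11.1111 = 6.25.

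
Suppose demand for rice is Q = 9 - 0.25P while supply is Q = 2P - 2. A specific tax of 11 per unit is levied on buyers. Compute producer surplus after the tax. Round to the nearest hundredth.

7.11

Rewriting demand in inverse form: P = 36 - 4Q.
Rewriting supply in inverse form: P = 1 + 0.5Q.
Without the tax, 36 - 4Q = 1 + 0.5Q so Q* = 7.7778 and P* = 4.8889.
With the tax, buyers' net willingness to pay falls by 11: (36 - 11) - 4Q = 1 + 0.5Q, so Q_t = 5.3333. Buyers pay P_b = 14.6667; sellers receive P_s = P_b - 11 = 3.6667.
PS = (1/2)(Q_t)(P_s - 1) = (1/2)(5.3333)(2.6667) = 7.1111.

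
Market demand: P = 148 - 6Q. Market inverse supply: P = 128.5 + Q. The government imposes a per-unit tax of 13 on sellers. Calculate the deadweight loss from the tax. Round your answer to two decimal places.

Without the tax, 148 - 6Q = 128.5 + Q so Q* = 2.7857 and P* = 131.2857.
A tax on sellers shifts supply up by 13: 148 - 6Q = 128.5 + Q + 13, so Q_t = 0.9286. Buyers pay P_b = 142.4286; sellers receive P_s = P_b - 13 = 129.4286.
Deadweight loss is the triangle between the curves from Q_t to Q*: (1/2)(2.7857 - 0.9286)(13) = 12.0714.

12.07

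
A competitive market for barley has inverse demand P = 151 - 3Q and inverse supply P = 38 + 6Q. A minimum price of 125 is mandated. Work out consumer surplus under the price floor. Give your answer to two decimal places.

112.67

Without the control, 151 - 3Q = 38 + 6Q so Q* = 12.5556 and P* = 113.3333.
At the floor price 125, quantity demanded is (151 - 125)/3 = 8.6667; demand is the short side, so Q = 8.6667 trades at P = 125.
CS is the triangle under demand above 125: (1/2)(8.6667)(151 - 125) = 112.6667.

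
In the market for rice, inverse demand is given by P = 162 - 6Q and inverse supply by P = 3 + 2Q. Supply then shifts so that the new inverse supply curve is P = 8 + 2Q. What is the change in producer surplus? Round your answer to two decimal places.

Initial equilibrium: Q_0 = 19.875, P_0 = 42.75; CS_0 = (1/2)(19.875)(119.25) = 1185.0469, PS_0 = (1/2)(19.875)(39.75) = 395.0156.
New equilibrium: 162 - 6Q = 8 + 2Q gives Q_1 = 19.25, P_1 = 46.5; CS_1 = 1111.6875, PS_1 = 370.5625.
Change in producer surplus = 370.5625 - 395.0156 = -24.4531.

-24.45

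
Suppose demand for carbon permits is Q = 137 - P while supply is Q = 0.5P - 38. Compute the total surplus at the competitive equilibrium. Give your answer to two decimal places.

Rewriting demand in inverse form: P = 137 - Q.
Rewriting supply in inverse form: P = 76 + 2Q.
Equilibrium: 137 - Q = 76 + 2Q, so Q* = 20.3333 and P* = 116.6667.
Total surplus is the full triangle between the curves from 0 to Q*: (1/2)(20.3333)(137 - 76) = 620.1667.

620.17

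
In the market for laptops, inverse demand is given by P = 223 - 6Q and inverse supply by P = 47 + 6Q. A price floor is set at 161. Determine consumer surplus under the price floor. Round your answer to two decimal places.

Free-market equilibrium: 223 - 6Q = 47 + 6Q gives Q* = 14.6667, P* = 135.
At the floor price 161, quantity demanded is (223 - 161)/6 = 10.3333; demand is the short side, so Q = 10.3333 trades at P = 161.
CS is the triangle under demand above 161: (1/2)(10.3333)(223 - 161) = 320.3333.

320.33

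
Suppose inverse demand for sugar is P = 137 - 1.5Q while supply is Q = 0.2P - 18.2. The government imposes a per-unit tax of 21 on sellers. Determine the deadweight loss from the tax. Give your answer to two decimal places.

Rewriting supply in inverse form: P = 91 + 5Q.
Without the tax, 137 - 1.5Q = 91 + 5Q so Q* = 7.0769 and P* = 126.3846.
A tax on sellers shifts supply up by 21: 137 - 1.5Q = 91 + 5Q + 21, so Q_t = 3.8462. Buyers pay P_b = 131.2308; sellers receive P_s = P_b - 21 = 110.2308.
The welfare triangle lost has base Q* - Q_t = 3.2308 and height t = 21, so DWL = (1/2)(3.2308)(21) = 33.9231.

33.92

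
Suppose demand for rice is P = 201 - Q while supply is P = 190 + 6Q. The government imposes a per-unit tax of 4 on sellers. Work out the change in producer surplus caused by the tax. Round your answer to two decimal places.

-4.41

Pre-tax equilibrium: 201 - Q = 190 + 6Q gives Q* = 1.5714, P* = 199.4286.
A tax on sellers shifts supply up by 4: 201 - Q = 190 + 6Q + 4, so Q_t = 1. Buyers pay P_b = 200; sellers receive P_s = P_b - 4 = 196.
PS falls from (1/2)(1.5714)(9.4286) = 7.4082 to (1/2)(1)(6) = 3, a change of -4.4082.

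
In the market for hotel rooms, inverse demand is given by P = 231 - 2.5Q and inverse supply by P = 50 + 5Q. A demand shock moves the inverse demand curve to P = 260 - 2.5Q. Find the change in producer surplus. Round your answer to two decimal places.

Initial equilibrium: Q_0 = 24.1333, P_0 = 170.6667; CS_0 = (1/2)(24.1333)(60.3333) = 728.0222, PS_0 = (1/2)(24.1333)(120.6667) = 1456.0444.
New equilibrium: 260 - 2.5Q = 50 + 5Q gives Q_1 = 28, P_1 = 190; CS_1 = 980, PS_1 = 1960.
Change in producer surplus = 1960 - 1456.0444 = 503.9556.

503.96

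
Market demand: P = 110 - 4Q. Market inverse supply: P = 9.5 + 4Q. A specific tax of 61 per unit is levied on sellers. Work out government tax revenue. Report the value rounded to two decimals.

Without the tax, 110 - 4Q = 9.5 + 4Q so Q* = 12.5625 and P* = 59.75.
A tax on sellers shifts supply up by 61: 110 - 4Q = 9.5 + 4Q + 61, so Q_t = 4.9375. Buyers pay P_b = 90.25; sellers receive P_s = P_b - 61 = 29.25.
Revenue is the tax times quantity traded: 61 x 4.9375 = 301.1875.

301.19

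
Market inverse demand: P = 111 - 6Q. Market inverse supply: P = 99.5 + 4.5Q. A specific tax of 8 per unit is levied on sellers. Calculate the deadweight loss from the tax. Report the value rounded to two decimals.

3.05

Pre-tax equilibrium: 111 - 6Q = 99.5 + 4.5Q gives Q* = 1.0952, P* = 104.4286.
With the tax, sellers need 8 more per unit: 111 - 6Q = 99.5 + 4.5Q + 8, so Q_t = 0.3333. Buyers pay P_b = 109; sellers receive P_s = P_b - 8 = 101.
Deadweight loss is the triangle between the curves from Q_t to Q*: (1/2)(1.0952 - 0.3333)(8) = 3.0476.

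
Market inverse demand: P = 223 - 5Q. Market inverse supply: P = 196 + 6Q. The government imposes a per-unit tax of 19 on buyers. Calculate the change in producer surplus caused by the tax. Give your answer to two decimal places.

Pre-tax equilibrium: 223 - 5Q = 196 + 6Q gives Q* = 2.4545, P* = 210.7273.
With the tax, buyers' net willingness to pay falls by 19: (223 - 19) - 5Q = 196 + 6Q, so Q_t = 0.7273. Buyers pay P_b = 219.3636; sellers receive P_s = P_b - 19 = 200.3636.
Producers lose the trapezoid between P_s and P* out to Q_t plus the triangle from Q_t to Q*: change in PS = 1.5868 - 18.0744 = -16.4876.

-16.49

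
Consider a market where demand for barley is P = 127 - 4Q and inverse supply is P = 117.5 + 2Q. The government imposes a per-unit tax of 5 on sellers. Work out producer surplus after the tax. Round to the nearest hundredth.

0.56

Without the tax, 127 - 4Q = 117.5 + 2Q so Q* = 1.5833 and P* = 120.6667.
With the tax, sellers need 5 more per unit: 127 - 4Q = 117.5 + 2Q + 5, so Q_t = 0.75. Buyers pay P_b = 124; sellers receive P_s = P_b - 5 = 119.
PS = (1/2)(Q_t)(P_s - 117.5) = (1/2)(0.75)(1.5) = 0.5625.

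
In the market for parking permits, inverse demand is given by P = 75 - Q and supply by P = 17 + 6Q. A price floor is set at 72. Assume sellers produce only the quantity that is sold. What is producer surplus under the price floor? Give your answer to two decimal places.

Without the control, 75 - Q = 17 + 6Q so Q* = 8.2857 and P* = 66.7143.
At the floor price 72, quantity demanded is (75 - 72)/1 = 3; demand is the short side, so Q = 3 trades at P = 72.
The supply price at Q = 3 is 35. PS is the trapezoid between 72 and supply over [0, 3]: (1/2)[(72 - 17) + (72 - 35)](3) = 138.

138.00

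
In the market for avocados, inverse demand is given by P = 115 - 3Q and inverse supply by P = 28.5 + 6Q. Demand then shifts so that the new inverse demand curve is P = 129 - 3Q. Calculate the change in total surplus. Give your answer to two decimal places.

145.44

Initial equilibrium: Q_0 = 9.6111, P_0 = 86.1667; CS_0 = (1/2)(9.6111)(28.8333) = 138.5602, PS_0 = (1/2)(9.6111)(57.6667) = 277.1204.
New equilibrium: 129 - 3Q = 28.5 + 6Q gives Q_1 = 11.1667, P_1 = 95.5; CS_1 = 187.0417, PS_1 = 374.0833.
Change in total surplus = (187.0417 + 374.0833) - (138.5602 + 277.1204) = 145.4444.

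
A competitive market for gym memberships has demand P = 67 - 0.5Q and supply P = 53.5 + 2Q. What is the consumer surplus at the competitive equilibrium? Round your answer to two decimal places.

Set 67 - 0.5Q = 53.5 + 2Q, which gives 13.5 = 2.5Q, so Q* = 5.4 and P* = 67 - 0.5(5.4) = 64.3.
Consumer surplus is the triangle under demand above P*: (1/2)(5.4)(67 - 64.3) = (1/2)(5.4)(2.7) = 7.29.

7.29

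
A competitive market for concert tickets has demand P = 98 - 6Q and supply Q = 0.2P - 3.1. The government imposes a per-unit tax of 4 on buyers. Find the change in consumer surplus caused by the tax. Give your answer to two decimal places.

Rewriting supply in inverse form: P = 15.5 + 5Q.
Pre-tax equilibrium: 98 - 6Q = 15.5 + 5Q gives Q* = 7.5, P* = 53.
With the tax, buyers' net willingness to pay falls by 4: (98 - 4) - 6Q = 15.5 + 5Q, so Q_t = 7.1364. Buyers pay P_b = 55.1818; sellers receive P_s = P_b - 4 = 51.1818.
Consumers lose the trapezoid between P* and P_b out to Q_t plus the triangle from Q_t to Q*: change in CS = 152.7831 - 168.75 = -15.9669.

-15.97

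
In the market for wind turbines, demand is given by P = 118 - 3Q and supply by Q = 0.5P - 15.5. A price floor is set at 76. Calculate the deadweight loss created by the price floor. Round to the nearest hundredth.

Rewriting supply in inverse form: P = 31 + 2Q.
Free-market equilibrium: 118 - 3Q = 31 + 2Q gives Q* = 17.4, P* = 65.8.
At P = 76, buyers demand (118 - 76)/3 = 14 while sellers would supply more, so the quantity traded is 14 at price 76.
The lost-trades triangle has base Q* - 14 = 3.4 and height equal to the gap between the curves at Q = 14, which is 76 - 59 = 17. DWL = (1/2)(3.4)(17) = 28.9.

28.90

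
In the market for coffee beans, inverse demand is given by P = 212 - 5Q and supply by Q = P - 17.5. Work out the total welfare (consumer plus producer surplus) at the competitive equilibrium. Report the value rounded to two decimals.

3152.52

Rewriting supply in inverse form: P = 17.5 + Q.
Equilibrium: 212 - 5Q = 17.5 + Q, so Q* = 32.4167 and P* = 49.9167.
Total surplus is the full triangle between the curves from 0 to Q*: (1/2)(32.4167)(212 - 17.5) = 3152.5208.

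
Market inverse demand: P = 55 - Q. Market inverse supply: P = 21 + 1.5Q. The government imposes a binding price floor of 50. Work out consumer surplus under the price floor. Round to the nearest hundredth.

12.50

Without the control, 55 - Q = 21 + 1.5Q so Q* = 13.6 and P* = 41.4.
At the floor price 50, quantity demanded is (55 - 50)/1 = 5; demand is the short side, so Q = 5 trades at P = 50.
CS is the triangle under demand above 50: (1/2)(5)(55 - 50) = 12.5.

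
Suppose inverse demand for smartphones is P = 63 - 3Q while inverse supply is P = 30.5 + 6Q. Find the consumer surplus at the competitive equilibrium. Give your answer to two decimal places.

19.56

Set 63 - 3Q = 30.5 + 6Q, which gives 32.5 = 9Q, so Q* = 3.6111 and P* = 63 - 3(3.6111) = 52.1667.
Consumer surplus is the triangle under demand above P*: (1/2)(3.6111)(63 - 52.1667) = (1/2)(3.6111)(10.8333) = 19.5602.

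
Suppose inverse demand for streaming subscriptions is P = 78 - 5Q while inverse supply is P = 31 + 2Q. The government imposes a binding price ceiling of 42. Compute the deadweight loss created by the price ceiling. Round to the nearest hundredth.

Free-market equilibrium: 78 - 5Q = 31 + 2Q gives Q* = 6.7143, P* = 44.4286.
At the ceiling price 42, quantity supplied is (42 - 31)/2 = 5.5; supply is the short side, so Q = 5.5 trades at P = 42.
The lost-trades triangle has base Q* - 5.5 = 1.2143 and height equal to the gap between the curves at Q = 5.5, which is 50.5 - 42 = 8.5. DWL = (1/2)(1.2143)(8.5) = 5.1607.

5.16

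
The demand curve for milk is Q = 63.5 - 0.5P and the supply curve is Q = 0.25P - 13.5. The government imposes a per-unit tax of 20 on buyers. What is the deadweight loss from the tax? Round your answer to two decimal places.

33.33

Rewriting demand in inverse form: P = 127 - 2Q.
Rewriting supply in inverse form: P = 54 + 4Q.
Without the tax, 127 - 2Q = 54 + 4Q so Q* = 12.1667 and P* = 102.6667.
With the tax, buyers' net willingness to pay falls by 20: (127 - 20) - 2Q = 54 + 4Q, so Q_t = 8.8333. Buyers pay P_b = 109.3333; sellers receive P_s = P_b - 20 = 89.3333.
The welfare triangle lost has base Q* - Q_t = 3.3333 and height t = 20, so DWL = (1/2)(3.3333)(20) = 33.3333.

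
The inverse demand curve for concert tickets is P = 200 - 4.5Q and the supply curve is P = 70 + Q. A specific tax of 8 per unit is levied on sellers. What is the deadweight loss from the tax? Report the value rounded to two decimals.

Without the tax, 200 - 4.5Q = 70 + Q so Q* = 23.6364 and P* = 93.6364.
A tax on sellers shifts supply up by 8: 200 - 4.5Q = 70 + Q + 8, so Q_t = 22.1818. Buyers pay P_b = 100.1818; sellers receive P_s = P_b - 8 = 92.1818.
The welfare triangle lost has base Q* - Q_t = 1.4545 and height t = 8, so DWL = (1/2)(1.4545)(8) = 5.8182.

5.82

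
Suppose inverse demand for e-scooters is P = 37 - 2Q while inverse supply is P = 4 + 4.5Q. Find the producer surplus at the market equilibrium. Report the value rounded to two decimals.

Equilibrium: 37 - 2Q = 4 + 4.5Q, so Q* = 5.0769 and P* = 26.8462.
The supply curve's price intercept is 4, so PS = (1/2)(Q*)(P* - 4) = (1/2)(5.0769)(22.8462) = 57.9941.

57.99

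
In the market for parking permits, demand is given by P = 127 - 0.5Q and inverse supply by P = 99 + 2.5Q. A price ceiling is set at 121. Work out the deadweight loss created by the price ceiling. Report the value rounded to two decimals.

0.43

Without the control, 127 - 0.5Q = 99 + 2.5Q so Q* = 9.3333 and P* = 122.3333.
At P = 121, sellers supply (121 - 99)/2.5 = 8.8 while buyers want more, so the quantity traded is 8.8 at price 121.
The lost-trades triangle has base Q* - 8.8 = 0.5333 and height equal to the gap between the curves at Q = 8.8, which is 122.6 - 121 = 1.6. DWL = (1/2)(0.5333)(1.6) = 0.4267.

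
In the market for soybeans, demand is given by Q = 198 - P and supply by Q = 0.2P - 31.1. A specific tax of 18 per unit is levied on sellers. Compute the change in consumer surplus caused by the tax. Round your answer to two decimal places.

-16.75

Rewriting demand in inverse form: P = 198 - Q.
Rewriting supply in inverse form: P = 155.5 + 5Q.
Without the tax, 198 - Q = 155.5 + 5Q so Q* = 7.0833 and P* = 190.9167.
With the tax, sellers need 18 more per unit: 198 - Q = 155.5 + 5Q + 18, so Q_t = 4.0833. Buyers pay P_b = 193.9167; sellers receive P_s = P_b - 18 = 175.9167.
CS falls from (1/2)(7.0833)(7.0833) = 25.0868 to (1/2)(4.0833)(4.0833) = 8.3368, a change of -16.75.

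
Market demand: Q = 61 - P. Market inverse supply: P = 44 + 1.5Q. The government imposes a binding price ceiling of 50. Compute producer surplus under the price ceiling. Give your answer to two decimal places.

Rewriting demand in inverse form: P = 61 - Q.
Free-market equilibrium: 61 - Q = 44 + 1.5Q gives Q* = 6.8, P* = 54.2.
At P = 50, sellers supply (50 - 44)/1.5 = 4 while buyers want more, so the quantity traded is 4 at price 50.
PS is the triangle above supply below 50: (1/2)(4)(50 - 44) = 12.

12.00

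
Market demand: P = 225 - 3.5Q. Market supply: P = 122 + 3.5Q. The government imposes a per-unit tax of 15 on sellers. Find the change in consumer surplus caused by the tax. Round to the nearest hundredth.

Without the tax, 225 - 3.5Q = 122 + 3.5Q so Q* = 14.7143 and P* = 173.5.
With the tax, sellers need 15 more per unit: 225 - 3.5Q = 122 + 3.5Q + 15, so Q_t = 12.5714. Buyers pay P_b = 181; sellers receive P_s = P_b - 15 = 166.
CS falls from (1/2)(14.7143)(51.5) = 378.8929 to (1/2)(12.5714)(44) = 276.5714, a change of -102.3214.

-102.32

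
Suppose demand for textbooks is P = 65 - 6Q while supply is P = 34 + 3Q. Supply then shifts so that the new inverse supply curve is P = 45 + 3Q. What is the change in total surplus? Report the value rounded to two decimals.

-31.17

Initial equilibrium: Q_0 = 3.4444, P_0 = 44.3333; CS_0 = (1/2)(3.4444)(20.6667) = 35.5926, PS_0 = (1/2)(3.4444)(10.3333) = 17.7963.
New equilibrium: 65 - 6Q = 45 + 3Q gives Q_1 = 2.2222, P_1 = 51.6667; CS_1 = 14.8148, PS_1 = 7.4074.
Change in total surplus = (14.8148 + 7.4074) - (35.5926 + 17.7963) = -31.1667.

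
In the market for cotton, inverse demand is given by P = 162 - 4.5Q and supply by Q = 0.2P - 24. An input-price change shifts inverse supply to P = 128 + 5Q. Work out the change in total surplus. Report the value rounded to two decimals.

Rewriting supply in inverse form: P = 120 + 5Q.
Initial equilibrium: Q_0 = 4.4211, P_0 = 142.1053; CS_0 = (1/2)(4.4211)(19.8947) = 43.9778, PS_0 = (1/2)(4.4211)(22.1053) = 48.8643.
New equilibrium: 162 - 4.5Q = 128 + 5Q gives Q_1 = 3.5789, P_1 = 145.8947; CS_1 = 28.8199, PS_1 = 32.0222.
Change in total surplus = (28.8199 + 32.0222) - (43.9778 + 48.8643) = -32.

-32.00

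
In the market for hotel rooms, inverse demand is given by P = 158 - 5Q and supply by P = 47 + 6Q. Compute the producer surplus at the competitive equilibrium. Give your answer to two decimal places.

Equilibrium: 158 - 5Q = 47 + 6Q, so Q* = 10.0909 and P* = 107.5455.
PS is the area between P* and the supply curve from 0 to Q*: (1/2)(10.0909)(60.5455) = 305.4793.

305.48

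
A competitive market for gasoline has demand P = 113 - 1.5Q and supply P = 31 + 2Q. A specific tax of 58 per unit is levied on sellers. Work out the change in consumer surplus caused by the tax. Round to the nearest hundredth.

-376.41

Without the tax, 113 - 1.5Q = 31 + 2Q so Q* = 23.4286 and P* = 77.8571.
With the tax, sellers need 58 more per unit: 113 - 1.5Q = 31 + 2Q + 58, so Q_t = 6.8571. Buyers pay P_b = 102.7143; sellers receive P_s = P_b - 58 = 44.7143.
Consumers lose the trapezoid between P* and P_b out to Q_t plus the triangle from Q_t to Q*: change in CS = 35.2653 - 411.6735 = -376.4082.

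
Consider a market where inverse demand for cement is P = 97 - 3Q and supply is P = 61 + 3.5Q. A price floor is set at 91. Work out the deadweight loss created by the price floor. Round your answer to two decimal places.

40.69

Free-market equilibrium: 97 - 3Q = 61 + 3.5Q gives Q* = 5.5385, P* = 80.3846.
At the floor price 91, quantity demanded is (97 - 91)/3 = 2; demand is the short side, so Q = 2 trades at P = 91.
The lost-trades triangle has base Q* - 2 = 3.5385 and height equal to the gap between the curves at Q = 2, which is 91 - 68 = 23. DWL = (1/2)(3.5385)(23) = 40.6923.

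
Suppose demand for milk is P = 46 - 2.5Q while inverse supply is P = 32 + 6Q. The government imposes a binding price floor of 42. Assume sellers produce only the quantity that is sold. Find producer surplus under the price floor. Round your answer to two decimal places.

Without the control, 46 - 2.5Q = 32 + 6Q so Q* = 1.6471 and P* = 41.8824.
At P = 42, buyers demand (46 - 42)/2.5 = 1.6 while sellers would supply more, so the quantity traded is 1.6 at price 42.
The supply price at Q = 1.6 is 41.6. PS is the trapezoid between 42 and supply over [0, 1.6]: (1/2)[(42 - 32) + (42 - 41.6)](1.6) = 8.32.

8.32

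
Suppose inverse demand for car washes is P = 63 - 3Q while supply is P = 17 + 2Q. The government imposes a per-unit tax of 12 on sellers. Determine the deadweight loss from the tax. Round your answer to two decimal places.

Pre-tax equilibrium: 63 - 3Q = 17 + 2Q gives Q* = 9.2, P* = 35.4.
A tax on sellers shifts supply up by 12: 63 - 3Q = 17 + 2Q + 12, so Q_t = 6.8. Buyers pay P_b = 42.6; sellers receive P_s = P_b - 12 = 30.6.
The welfare triangle lost has base Q* - Q_t = 2.4 and height t = 12, so DWL = (1/2)(2.4)(12) = 14.4.

14.40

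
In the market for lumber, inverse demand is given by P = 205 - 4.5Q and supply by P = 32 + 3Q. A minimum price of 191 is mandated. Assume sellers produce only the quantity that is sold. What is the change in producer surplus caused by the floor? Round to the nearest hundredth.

Without the control, 205 - 4.5Q = 32 + 3Q so Q* = 23.0667 and P* = 101.2.
At the floor price 191, quantity demanded is (205 - 191)/4.5 = 3.1111; demand is the short side, so Q = 3.1111 trades at P = 191.
PS goes from (1/2)(23.0667)(69.2) = 798.1067 to 480.1481 (computed as (191 - 32)(3.1111) - (1/2)(3)(3.1111)^2), a change of -317.9585.

-317.96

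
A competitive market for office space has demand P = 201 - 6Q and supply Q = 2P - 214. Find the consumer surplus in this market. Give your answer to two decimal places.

Rewriting supply in inverse form: P = 107 + 0.5Q.
Set 201 - 6Q = 107 + 0.5Q, which gives 94 = 6.5Q, so Q* = 14.4615 and P* = 201 - 6(14.4615) = 114.2308.
The demand choke price is 201, so CS = (1/2)(Q*)(201 - P*) = (1/2)(14.4615)(86.7692) = 627.4083.

627.41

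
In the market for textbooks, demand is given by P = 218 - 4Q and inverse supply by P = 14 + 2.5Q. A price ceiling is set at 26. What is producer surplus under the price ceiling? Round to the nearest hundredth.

28.80

Without the control, 218 - 4Q = 14 + 2.5Q so Q* = 31.3846 and P* = 92.4615.
At P = 26, sellers supply (26 - 14)/2.5 = 4.8 while buyers want more, so the quantity traded is 4.8 at price 26.
PS is the triangle above supply below 26: (1/2)(4.8)(26 - 14) = 28.8.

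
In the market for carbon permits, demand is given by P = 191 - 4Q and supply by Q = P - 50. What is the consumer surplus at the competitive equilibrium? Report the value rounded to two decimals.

1590.48

Rewriting supply in inverse form: P = 50 + Q.
Setting demand equal to supply, 141 = 5Q, so Q* = 28.2 and P* = 78.2.
The demand choke price is 191, so CS = (1/2)(Q*)(191 - P*) = (1/2)(28.2)(112.8) = 1590.48.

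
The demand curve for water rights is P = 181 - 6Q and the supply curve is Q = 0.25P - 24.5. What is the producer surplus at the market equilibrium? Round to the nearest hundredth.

Rewriting supply in inverse form: P = 98 + 4Q.
Setting demand equal to supply, 83 = 10Q, so Q* = 8.3 and P* = 131.2.
The supply curve's price intercept is 98, so PS = (1/2)(Q*)(P* - 98) = (1/2)(8.3)(33.2) = 137.78.

137.78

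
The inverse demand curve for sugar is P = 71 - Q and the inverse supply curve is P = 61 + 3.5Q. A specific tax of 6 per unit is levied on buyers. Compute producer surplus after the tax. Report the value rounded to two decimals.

1.38

Without the tax, 71 - Q = 61 + 3.5Q so Q* = 2.2222 and P* = 68.7778.
A tax on buyers shifts demand down by 6: (71 - 6) - Q = 61 + 3.5Q, so Q_t = 0.8889. Buyers pay P_b = 70.1111; sellers receive P_s = P_b - 6 = 64.1111.
Producer surplus is the triangle above supply below P_s: (1/2)(0.8889)(64.1111 - 61) = 1.3827.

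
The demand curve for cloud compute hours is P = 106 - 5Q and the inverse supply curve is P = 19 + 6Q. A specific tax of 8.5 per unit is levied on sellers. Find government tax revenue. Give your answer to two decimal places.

60.66

Pre-tax equilibrium: 106 - 5Q = 19 + 6Q gives Q* = 7.9091, P* = 66.4545.
A tax on sellers shifts supply up by 8.5: 106 - 5Q = 19 + 6Q + 8.5, so Q_t = 7.1364. Buyers pay P_b = 70.3182; sellers receive P_s = P_b - 8.5 = 61.8182.
Tax revenue = t x Q_t = 8.5 x 7.1364 = 60.6591.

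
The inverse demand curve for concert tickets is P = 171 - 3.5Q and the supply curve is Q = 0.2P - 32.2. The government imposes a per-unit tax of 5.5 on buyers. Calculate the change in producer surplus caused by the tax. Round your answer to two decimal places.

-2.76

Rewriting supply in inverse form: P = 161 + 5Q.
Pre-tax equilibrium: 171 - 3.5Q = 161 + 5Q gives Q* = 1.1765, P* = 166.8824.
A tax on buyers shifts demand down by 5.5: (171 - 5.5) - 3.5Q = 161 + 5Q, so Q_t = 0.5294. Buyers pay P_b = 169.1471; sellers receive P_s = P_b - 5.5 = 163.6471.
Producers lose the trapezoid between P_s and P* out to Q_t plus the triangle from Q_t to Q*: change in PS = 0.7007 - 3.4602 = -2.7595.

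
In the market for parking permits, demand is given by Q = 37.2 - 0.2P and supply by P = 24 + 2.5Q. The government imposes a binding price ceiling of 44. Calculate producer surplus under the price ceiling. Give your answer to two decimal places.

80.00

Rewriting demand in inverse form: P = 186 - 5Q.
Free-market equilibrium: 186 - 5Q = 24 + 2.5Q gives Q* = 21.6, P* = 78.
At P = 44, sellers supply (44 - 24)/2.5 = 8 while buyers want more, so the quantity traded is 8 at price 44.
PS is the triangle above supply below 44: (1/2)(8)(44 - 24) = 80.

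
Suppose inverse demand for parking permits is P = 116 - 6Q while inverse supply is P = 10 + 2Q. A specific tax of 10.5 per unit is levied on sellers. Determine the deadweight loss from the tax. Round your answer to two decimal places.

Pre-tax equilibrium: 116 - 6Q = 10 + 2Q gives Q* = 13.25, P* = 36.5.
With the tax, sellers need 10.5 more per unit: 116 - 6Q = 10 + 2Q + 10.5, so Q_t = 11.9375. Buyers pay P_b = 44.375; sellers receive P_s = P_b - 10.5 = 33.875.
The welfare triangle lost has base Q* - Q_t = 1.3125 and height t = 10.5, so DWL = (1/2)(1.3125)(10.5) = 6.8906.

6.89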